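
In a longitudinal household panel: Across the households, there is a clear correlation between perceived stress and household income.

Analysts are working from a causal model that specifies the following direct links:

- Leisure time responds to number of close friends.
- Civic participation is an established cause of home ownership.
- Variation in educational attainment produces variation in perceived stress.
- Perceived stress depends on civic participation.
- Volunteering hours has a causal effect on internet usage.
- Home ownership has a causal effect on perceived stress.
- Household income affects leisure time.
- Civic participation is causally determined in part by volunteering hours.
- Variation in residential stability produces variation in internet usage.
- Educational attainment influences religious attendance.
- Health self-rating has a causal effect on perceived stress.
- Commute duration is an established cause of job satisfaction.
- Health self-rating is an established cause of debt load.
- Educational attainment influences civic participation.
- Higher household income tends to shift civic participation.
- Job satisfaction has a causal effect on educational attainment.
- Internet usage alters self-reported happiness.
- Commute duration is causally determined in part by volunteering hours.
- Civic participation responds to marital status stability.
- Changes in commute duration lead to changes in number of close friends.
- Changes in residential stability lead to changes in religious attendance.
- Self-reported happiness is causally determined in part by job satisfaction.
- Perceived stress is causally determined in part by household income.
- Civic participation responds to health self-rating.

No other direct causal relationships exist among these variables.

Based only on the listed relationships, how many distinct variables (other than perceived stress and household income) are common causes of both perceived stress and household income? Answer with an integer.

No listed variable has a causal path to both perceived stress and household income, so there are no common causes.

0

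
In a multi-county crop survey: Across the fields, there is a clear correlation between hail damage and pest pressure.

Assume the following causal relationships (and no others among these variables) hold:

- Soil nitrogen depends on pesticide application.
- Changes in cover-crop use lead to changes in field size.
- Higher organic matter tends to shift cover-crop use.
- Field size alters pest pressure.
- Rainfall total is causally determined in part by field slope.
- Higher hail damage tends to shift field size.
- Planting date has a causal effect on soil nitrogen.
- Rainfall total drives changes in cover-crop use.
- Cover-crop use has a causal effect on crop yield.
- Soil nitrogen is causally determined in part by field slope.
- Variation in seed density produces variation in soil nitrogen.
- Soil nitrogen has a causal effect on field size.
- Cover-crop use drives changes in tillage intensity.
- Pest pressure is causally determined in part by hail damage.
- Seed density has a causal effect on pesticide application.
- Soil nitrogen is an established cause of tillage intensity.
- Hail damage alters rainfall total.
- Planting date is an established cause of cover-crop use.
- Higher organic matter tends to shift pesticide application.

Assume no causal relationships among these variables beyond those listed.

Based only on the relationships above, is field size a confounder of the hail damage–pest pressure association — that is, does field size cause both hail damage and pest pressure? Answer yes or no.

Field size has no stated causal path to hail damage. A confounder must cause both variables, so field size does not qualify.

no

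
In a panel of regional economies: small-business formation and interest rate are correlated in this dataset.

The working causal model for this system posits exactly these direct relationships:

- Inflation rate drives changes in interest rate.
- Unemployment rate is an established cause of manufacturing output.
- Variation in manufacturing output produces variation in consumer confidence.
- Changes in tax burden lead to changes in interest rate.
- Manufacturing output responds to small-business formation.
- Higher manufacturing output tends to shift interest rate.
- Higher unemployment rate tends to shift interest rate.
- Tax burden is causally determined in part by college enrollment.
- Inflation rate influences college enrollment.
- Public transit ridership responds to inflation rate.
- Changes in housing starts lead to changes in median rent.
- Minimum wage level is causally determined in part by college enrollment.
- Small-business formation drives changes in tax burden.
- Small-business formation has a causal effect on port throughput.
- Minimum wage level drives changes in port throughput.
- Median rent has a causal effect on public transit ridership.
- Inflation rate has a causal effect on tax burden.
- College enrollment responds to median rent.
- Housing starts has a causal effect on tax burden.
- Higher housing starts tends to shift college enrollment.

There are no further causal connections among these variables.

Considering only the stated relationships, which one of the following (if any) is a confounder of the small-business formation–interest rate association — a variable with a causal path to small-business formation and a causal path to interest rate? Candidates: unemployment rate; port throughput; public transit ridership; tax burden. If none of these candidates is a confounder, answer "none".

none

None of the listed candidates has causal paths to both small-business formation and interest rate in the stated relationships, so none is a common cause.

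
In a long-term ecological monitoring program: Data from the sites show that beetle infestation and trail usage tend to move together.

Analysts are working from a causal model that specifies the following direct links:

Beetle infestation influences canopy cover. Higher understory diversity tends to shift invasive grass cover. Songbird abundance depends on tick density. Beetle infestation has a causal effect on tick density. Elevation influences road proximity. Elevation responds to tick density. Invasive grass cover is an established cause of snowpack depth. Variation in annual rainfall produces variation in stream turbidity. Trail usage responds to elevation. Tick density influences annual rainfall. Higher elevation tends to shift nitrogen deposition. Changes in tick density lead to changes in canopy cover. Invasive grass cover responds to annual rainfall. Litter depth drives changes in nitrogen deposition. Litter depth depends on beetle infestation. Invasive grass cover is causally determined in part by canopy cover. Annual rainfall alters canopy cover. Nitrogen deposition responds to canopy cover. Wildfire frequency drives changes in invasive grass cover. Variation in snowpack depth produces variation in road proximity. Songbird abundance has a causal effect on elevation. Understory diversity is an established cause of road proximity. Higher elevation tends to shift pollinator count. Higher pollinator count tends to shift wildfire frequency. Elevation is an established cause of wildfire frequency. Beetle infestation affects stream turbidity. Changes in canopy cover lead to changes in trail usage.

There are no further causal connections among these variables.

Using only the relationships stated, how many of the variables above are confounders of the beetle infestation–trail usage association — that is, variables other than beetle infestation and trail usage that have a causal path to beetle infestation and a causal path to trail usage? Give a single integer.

No listed variable has a causal path to both beetle infestation and trail usage, so there are no common causes.

0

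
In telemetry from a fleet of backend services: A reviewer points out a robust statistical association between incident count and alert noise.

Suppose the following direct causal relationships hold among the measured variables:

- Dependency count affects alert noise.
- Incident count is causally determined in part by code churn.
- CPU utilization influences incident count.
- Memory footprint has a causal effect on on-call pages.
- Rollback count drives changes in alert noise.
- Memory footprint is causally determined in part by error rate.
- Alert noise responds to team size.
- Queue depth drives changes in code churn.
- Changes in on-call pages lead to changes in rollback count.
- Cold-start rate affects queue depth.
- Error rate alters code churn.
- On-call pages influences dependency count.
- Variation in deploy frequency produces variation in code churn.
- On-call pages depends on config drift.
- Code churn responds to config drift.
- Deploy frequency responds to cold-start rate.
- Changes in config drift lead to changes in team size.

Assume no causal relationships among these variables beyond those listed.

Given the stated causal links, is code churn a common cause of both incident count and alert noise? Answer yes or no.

Code churn has no stated causal path to alert noise. A confounder must cause both variables, so code churn does not qualify.

no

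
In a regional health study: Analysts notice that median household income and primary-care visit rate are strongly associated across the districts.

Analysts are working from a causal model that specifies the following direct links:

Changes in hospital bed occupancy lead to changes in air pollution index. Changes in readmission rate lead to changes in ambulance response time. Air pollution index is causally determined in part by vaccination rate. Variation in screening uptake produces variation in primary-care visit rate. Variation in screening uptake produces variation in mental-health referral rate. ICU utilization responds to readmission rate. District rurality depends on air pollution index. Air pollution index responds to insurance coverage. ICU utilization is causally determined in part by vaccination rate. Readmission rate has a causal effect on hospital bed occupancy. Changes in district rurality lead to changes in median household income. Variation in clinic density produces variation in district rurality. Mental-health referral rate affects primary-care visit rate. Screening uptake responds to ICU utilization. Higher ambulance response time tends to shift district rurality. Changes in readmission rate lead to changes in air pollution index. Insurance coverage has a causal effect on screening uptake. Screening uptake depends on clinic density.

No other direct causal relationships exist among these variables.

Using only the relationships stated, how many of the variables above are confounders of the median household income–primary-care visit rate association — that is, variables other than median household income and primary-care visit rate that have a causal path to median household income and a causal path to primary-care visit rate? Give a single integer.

The common causes are: clinic density (to median household income via clinic density → district rurality → median household income; to primary-care visit rate via clinic density → screening uptake → primary-care visit rate); insurance coverage (to median household income via insurance coverage → air pollution index → district rurality → median household income; to primary-care visit rate via insurance coverage → screening uptake → primary-care visit rate); readmission rate (to median household income via readmission rate → ambulance response time → district rurality → median household income; to primary-care visit rate via readmission rate → ICU utilization → screening uptake → primary-care visit rate); vaccination rate (to median household income via vaccination rate → air pollution index → district rurality → median household income; to primary-care visit rate via vaccination rate → ICU utilization → screening uptake → primary-care visit rate).
Every other variable lacks a causal path to at least one of median household income and primary-care visit rate.

4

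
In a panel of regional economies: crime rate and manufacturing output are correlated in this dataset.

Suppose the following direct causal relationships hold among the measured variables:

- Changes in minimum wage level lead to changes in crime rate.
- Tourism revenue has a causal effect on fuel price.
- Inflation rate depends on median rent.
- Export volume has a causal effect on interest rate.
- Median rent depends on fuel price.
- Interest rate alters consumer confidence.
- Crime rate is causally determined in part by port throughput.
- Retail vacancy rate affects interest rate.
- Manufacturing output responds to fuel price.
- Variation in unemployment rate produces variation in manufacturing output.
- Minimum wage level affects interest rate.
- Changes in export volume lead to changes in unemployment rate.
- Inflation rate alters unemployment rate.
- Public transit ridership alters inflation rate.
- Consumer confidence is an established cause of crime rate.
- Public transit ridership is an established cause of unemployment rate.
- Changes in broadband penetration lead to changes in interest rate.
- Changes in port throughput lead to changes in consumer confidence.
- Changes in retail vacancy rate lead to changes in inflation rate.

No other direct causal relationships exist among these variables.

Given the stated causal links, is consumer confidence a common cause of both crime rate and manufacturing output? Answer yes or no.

Consumer confidence has no stated causal path to manufacturing output. A confounder must cause both variables, so consumer confidence does not qualify.

no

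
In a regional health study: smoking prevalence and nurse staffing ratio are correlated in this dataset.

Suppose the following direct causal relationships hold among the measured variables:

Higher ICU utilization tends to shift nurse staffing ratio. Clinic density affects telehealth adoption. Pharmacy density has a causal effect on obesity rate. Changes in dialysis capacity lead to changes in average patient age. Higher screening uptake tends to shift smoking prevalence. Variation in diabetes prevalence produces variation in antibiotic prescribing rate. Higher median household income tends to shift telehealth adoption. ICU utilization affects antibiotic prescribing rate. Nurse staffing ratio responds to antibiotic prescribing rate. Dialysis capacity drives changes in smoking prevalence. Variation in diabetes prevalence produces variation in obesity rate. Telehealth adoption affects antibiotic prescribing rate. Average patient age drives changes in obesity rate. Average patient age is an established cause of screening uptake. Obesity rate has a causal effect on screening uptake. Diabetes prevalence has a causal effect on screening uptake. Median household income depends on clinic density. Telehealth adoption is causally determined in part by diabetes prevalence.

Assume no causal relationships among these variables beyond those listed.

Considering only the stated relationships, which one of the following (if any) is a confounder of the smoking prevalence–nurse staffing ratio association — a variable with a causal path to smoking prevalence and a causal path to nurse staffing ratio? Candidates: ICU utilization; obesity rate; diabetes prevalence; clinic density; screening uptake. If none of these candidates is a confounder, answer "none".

diabetes prevalence

Diabetes prevalence causes smoking prevalence (diabetes prevalence → screening uptake → smoking prevalence) and also causes nurse staffing ratio (diabetes prevalence → antibiotic prescribing rate → nurse staffing ratio); it is a common cause of both.
Each of the other candidates lacks a causal path to at least one of smoking prevalence and nurse staffing ratio, so they do not confound the relationship.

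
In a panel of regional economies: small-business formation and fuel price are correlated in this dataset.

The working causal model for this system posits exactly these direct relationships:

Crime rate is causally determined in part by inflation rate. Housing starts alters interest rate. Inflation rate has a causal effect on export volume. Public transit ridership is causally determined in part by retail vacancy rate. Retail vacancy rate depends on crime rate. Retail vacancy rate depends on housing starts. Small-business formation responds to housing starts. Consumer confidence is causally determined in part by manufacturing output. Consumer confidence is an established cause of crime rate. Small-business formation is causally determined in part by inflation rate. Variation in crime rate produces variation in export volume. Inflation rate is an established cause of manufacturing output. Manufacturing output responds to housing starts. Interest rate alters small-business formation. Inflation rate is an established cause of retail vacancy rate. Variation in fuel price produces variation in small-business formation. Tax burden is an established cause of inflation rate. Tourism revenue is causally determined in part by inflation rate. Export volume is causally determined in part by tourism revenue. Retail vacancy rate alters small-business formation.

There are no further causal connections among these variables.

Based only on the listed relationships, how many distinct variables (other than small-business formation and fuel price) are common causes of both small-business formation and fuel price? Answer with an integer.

No listed variable has a causal path to both small-business formation and fuel price, so there are no common causes.

0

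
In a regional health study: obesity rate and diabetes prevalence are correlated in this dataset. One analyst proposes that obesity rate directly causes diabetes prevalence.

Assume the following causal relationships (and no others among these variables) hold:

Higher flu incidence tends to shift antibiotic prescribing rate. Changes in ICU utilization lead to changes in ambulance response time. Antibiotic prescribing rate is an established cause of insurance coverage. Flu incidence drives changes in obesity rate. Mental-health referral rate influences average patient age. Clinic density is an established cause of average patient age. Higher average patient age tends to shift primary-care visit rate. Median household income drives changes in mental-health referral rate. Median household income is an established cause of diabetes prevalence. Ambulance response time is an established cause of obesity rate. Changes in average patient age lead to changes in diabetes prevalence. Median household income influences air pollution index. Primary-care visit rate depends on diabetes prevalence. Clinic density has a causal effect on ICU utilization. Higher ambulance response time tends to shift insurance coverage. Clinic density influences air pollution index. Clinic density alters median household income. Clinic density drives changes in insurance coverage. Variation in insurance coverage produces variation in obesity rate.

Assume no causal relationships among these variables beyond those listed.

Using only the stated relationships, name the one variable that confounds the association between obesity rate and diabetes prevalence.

Clinic density has a causal path to obesity rate (clinic density → insurance coverage → obesity rate) and a separate causal path to diabetes prevalence (clinic density → average patient age → diabetes prevalence), so it is a common cause of both.
No stated relationship gives obesity rate a causal route to diabetes prevalence, so the correlation is explained by the shared upstream cause rather than a direct effect.

clinic density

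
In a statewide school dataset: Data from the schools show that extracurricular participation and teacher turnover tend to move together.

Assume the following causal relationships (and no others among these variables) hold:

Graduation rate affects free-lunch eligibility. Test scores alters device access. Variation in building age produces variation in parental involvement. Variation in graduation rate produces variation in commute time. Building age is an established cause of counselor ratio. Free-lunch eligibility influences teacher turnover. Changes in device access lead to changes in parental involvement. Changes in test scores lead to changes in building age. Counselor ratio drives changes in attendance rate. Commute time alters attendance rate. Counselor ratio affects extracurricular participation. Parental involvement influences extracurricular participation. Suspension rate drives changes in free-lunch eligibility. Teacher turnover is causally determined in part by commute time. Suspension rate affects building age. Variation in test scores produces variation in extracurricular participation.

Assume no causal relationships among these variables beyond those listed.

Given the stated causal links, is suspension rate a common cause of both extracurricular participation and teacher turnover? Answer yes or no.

Suspension rate has a causal path to extracurricular participation (suspension rate → building age → parental involvement → extracurricular participation) and to teacher turnover (suspension rate → free-lunch eligibility → teacher turnover), so it is a common cause of both — a confounder.

yes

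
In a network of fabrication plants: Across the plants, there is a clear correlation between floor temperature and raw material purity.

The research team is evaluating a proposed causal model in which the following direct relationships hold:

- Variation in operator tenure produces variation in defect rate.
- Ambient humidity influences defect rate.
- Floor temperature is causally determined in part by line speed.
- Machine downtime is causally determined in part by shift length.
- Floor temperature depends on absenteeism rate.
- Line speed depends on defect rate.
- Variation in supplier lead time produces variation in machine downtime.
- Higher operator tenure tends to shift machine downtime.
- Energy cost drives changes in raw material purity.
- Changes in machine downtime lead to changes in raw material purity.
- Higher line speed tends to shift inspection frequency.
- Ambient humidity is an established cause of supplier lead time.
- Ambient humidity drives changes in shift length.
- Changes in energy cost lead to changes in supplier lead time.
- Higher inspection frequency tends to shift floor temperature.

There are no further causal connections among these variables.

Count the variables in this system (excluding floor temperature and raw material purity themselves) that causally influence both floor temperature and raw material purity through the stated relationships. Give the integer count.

2

The common causes are: ambient humidity (to floor temperature via ambient humidity → defect rate → line speed → floor temperature; to raw material purity via ambient humidity → shift length → machine downtime → raw material purity); operator tenure (to floor temperature via operator tenure → defect rate → line speed → floor temperature; to raw material purity via operator tenure → machine downtime → raw material purity).
Every other variable lacks a causal path to at least one of floor temperature and raw material purity.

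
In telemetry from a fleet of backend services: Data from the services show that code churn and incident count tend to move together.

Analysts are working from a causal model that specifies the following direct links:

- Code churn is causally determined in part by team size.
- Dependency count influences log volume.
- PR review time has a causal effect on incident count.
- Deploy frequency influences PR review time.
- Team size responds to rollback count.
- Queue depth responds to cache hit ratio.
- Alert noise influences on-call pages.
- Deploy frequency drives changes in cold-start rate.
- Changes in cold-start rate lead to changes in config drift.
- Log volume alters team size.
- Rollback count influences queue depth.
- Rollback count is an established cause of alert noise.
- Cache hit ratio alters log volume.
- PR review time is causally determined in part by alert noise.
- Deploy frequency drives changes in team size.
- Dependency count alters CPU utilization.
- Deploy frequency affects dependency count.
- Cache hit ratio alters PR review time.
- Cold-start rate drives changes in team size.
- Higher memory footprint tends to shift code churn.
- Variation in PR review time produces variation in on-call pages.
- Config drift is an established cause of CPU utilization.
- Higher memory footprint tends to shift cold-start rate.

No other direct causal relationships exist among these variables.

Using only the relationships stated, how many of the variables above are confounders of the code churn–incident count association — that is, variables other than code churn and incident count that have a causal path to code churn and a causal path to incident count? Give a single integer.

The common causes are: cache hit ratio (to code churn via cache hit ratio → log volume → team size → code churn; to incident count via cache hit ratio → PR review time → incident count); deploy frequency (to code churn via deploy frequency → team size → code churn; to incident count via deploy frequency → PR review time → incident count); rollback count (to code churn via rollback count → team size → code churn; to incident count via rollback count → alert noise → PR review time → incident count).
Every other variable lacks a causal path to at least one of code churn and incident count.

3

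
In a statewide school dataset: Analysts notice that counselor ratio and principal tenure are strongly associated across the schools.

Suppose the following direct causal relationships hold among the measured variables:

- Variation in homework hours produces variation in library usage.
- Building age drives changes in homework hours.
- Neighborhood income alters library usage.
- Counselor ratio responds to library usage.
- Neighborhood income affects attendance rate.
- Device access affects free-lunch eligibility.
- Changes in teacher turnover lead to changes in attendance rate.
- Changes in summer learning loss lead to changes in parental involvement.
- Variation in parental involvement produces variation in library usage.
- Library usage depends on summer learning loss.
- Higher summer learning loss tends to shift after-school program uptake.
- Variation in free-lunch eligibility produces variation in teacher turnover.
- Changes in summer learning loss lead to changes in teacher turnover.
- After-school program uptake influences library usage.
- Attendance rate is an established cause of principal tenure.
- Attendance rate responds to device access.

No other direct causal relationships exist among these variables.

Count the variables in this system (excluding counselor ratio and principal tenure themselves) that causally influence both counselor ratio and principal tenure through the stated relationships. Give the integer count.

The common causes are: neighborhood income (to counselor ratio via neighborhood income → library usage → counselor ratio; to principal tenure via neighborhood income → attendance rate → principal tenure); summer learning loss (to counselor ratio via summer learning loss → library usage → counselor ratio; to principal tenure via summer learning loss → teacher turnover → attendance rate → principal tenure).
Every other variable lacks a causal path to at least one of counselor ratio and principal tenure.

2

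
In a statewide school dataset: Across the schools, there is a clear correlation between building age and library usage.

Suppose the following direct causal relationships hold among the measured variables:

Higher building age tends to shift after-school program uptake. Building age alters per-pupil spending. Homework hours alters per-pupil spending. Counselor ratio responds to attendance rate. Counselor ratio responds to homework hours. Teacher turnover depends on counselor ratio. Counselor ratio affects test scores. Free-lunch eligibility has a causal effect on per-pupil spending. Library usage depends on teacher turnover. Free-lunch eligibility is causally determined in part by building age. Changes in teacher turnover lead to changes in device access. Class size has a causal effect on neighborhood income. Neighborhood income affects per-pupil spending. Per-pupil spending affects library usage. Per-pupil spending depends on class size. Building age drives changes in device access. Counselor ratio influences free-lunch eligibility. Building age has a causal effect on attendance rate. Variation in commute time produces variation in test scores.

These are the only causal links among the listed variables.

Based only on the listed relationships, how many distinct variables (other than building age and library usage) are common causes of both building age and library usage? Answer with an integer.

No listed variable has a causal path to both building age and library usage, so there are no common causes.

0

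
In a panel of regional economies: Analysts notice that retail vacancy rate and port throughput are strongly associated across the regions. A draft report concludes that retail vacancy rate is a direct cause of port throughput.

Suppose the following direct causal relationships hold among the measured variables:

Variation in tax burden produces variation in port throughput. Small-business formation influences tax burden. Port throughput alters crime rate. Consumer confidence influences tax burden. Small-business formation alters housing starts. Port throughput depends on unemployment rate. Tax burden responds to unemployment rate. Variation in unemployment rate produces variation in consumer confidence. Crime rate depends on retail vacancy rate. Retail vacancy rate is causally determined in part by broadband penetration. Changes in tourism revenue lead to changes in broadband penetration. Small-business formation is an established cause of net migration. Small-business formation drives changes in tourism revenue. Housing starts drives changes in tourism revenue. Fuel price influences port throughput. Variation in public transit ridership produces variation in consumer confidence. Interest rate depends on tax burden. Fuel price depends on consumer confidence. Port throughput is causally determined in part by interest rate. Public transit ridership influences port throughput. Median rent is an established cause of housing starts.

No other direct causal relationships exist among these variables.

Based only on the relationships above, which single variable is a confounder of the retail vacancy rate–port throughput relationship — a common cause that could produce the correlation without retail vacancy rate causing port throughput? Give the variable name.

Small-business formation has a causal path to retail vacancy rate (small-business formation → tourism revenue → broadband penetration → retail vacancy rate) and a separate causal path to port throughput (small-business formation → tax burden → port throughput), so it is a common cause of both.
No stated relationship gives retail vacancy rate a causal route to port throughput, so the correlation is explained by the shared upstream cause rather than a direct effect.

small-business formation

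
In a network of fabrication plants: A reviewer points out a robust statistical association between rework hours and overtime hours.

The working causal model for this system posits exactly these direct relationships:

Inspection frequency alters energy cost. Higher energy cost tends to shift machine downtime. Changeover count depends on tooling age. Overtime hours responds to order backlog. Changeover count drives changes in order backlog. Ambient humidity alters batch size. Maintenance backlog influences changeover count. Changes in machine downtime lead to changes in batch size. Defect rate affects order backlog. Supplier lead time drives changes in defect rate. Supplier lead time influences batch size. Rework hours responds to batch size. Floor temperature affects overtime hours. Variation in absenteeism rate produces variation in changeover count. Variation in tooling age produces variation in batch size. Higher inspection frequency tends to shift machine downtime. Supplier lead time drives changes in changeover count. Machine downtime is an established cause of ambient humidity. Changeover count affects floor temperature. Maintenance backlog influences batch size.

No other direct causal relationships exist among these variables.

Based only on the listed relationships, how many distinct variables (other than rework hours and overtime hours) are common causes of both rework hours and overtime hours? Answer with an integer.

The common causes are: maintenance backlog (to rework hours via maintenance backlog → batch size → rework hours; to overtime hours via maintenance backlog → changeover count → order backlog → overtime hours); supplier lead time (to rework hours via supplier lead time → batch size → rework hours; to overtime hours via supplier lead time → changeover count → order backlog → overtime hours); tooling age (to rework hours via tooling age → batch size → rework hours; to overtime hours via tooling age → changeover count → order backlog → overtime hours).
Every other variable lacks a causal path to at least one of rework hours and overtime hours.

3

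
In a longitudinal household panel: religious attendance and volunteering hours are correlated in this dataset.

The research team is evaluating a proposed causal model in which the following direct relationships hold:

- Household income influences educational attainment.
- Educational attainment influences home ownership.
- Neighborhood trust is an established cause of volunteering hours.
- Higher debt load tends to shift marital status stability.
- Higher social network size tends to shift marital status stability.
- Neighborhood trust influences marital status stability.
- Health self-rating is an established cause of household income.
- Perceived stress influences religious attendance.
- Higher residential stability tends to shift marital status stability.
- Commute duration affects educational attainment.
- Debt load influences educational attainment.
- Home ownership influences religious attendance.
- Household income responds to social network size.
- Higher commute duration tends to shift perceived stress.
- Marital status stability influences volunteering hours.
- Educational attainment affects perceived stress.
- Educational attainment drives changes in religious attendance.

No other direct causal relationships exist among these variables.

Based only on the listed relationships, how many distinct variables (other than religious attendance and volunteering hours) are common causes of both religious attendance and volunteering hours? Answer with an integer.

The common causes are: debt load (to religious attendance via debt load → educational attainment → religious attendance; to volunteering hours via debt load → marital status stability → volunteering hours); social network size (to religious attendance via social network size → household income → educational attainment → religious attendance; to volunteering hours via social network size → marital status stability → volunteering hours).
Every other variable lacks a causal path to at least one of religious attendance and volunteering hours.

2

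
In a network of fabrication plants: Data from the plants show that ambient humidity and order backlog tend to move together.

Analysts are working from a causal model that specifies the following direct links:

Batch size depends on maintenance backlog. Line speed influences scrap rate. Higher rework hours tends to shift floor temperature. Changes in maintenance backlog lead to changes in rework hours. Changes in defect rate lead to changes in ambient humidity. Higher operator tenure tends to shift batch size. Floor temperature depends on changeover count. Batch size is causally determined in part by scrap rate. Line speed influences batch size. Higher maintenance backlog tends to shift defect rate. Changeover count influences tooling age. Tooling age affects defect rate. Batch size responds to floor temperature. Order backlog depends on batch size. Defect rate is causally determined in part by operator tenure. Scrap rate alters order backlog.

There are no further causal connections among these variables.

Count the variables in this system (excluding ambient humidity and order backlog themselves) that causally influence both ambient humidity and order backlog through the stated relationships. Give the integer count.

3

The common causes are: changeover count (to ambient humidity via changeover count → tooling age → defect rate → ambient humidity; to order backlog via changeover count → floor temperature → batch size → order backlog); maintenance backlog (to ambient humidity via maintenance backlog → defect rate → ambient humidity; to order backlog via maintenance backlog → batch size → order backlog); operator tenure (to ambient humidity via operator tenure → defect rate → ambient humidity; to order backlog via operator tenure → batch size → order backlog).
Every other variable lacks a causal path to at least one of ambient humidity and order backlog.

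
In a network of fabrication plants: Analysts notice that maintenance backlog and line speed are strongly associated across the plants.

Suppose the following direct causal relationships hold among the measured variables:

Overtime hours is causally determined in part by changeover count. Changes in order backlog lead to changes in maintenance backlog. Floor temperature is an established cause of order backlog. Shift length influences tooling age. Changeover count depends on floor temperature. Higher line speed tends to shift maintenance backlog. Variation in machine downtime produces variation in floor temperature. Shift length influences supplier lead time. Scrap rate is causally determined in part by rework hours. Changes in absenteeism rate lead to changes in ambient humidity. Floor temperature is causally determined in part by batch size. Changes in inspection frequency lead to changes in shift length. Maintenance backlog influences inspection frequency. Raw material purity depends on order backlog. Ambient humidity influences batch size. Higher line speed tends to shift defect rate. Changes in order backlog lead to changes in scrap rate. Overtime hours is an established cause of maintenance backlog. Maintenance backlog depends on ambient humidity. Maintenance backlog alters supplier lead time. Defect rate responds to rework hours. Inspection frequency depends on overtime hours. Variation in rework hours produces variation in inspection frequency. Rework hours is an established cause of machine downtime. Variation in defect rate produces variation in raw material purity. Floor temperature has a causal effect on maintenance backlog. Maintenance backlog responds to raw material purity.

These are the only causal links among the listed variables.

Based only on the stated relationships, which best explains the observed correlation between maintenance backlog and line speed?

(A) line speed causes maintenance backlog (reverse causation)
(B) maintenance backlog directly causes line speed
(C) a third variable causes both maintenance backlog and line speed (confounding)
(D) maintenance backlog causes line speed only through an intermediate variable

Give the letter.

A

The stated link runs line speed → maintenance backlog; maintenance backlog has no causal path to line speed. No variable causes both, so confounding is ruled out. The correlation reflects reverse causation.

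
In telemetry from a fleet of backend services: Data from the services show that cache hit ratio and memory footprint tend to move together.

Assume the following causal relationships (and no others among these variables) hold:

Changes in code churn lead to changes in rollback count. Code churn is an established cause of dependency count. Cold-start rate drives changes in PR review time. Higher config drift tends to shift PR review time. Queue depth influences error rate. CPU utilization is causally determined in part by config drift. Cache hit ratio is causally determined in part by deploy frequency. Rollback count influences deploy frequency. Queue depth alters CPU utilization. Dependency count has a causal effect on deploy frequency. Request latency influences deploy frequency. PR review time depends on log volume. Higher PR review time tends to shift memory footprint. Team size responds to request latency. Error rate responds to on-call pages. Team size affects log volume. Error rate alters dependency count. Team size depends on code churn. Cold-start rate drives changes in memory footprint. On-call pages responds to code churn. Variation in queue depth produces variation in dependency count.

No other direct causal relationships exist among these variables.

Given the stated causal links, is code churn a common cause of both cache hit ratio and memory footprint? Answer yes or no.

yes

Code churn has a causal path to cache hit ratio (code churn → rollback count → deploy frequency → cache hit ratio) and to memory footprint (code churn → team size → log volume → PR review time → memory footprint), so it is a common cause of both — a confounder.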